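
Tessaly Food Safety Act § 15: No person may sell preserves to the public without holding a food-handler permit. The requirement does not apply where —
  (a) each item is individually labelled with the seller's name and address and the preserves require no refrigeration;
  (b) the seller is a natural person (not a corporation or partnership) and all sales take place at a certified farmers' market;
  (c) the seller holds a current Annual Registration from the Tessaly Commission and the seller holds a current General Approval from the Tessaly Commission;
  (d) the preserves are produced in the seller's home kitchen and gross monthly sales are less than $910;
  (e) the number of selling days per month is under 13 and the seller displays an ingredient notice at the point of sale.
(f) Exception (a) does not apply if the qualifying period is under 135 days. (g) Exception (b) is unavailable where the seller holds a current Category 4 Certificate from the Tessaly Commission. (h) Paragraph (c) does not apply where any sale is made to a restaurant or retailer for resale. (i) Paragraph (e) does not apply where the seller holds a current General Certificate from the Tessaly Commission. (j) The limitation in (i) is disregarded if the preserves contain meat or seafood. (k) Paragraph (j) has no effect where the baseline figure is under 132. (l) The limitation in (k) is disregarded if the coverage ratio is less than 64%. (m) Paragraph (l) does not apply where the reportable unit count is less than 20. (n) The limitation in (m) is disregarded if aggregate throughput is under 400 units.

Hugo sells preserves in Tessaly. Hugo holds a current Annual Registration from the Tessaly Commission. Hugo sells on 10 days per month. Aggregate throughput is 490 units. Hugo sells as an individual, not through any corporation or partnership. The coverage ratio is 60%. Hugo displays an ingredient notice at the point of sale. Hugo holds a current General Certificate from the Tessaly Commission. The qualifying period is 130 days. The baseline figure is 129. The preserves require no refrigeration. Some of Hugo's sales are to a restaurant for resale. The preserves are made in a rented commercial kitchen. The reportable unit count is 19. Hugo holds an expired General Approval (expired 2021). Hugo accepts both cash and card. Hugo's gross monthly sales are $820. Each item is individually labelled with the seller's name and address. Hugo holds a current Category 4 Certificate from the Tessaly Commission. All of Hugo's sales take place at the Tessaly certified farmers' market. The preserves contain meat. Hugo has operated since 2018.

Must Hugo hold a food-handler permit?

Exception (a)'s conditions are all satisfied: items are individually labelled; the preserves are shelf-stable. Turning to paragraph (f): (f) operates against (a): the qualifying period is 130 days, under the 135 days limit. (a) is therefore removed.
Exception (b): the seller is a natural person; all sales are at a certified farmers' market — every condition holds. But: (g) operates against (b): a current Category 4 Certificate is held. (b) is therefore removed.
Exception (c) fails — there is no General Approval in force.
Exception (d) requires that the preserves are produced in the seller's home kitchen; but the preserves are made in a commercial kitchen, not a home kitchen, so (d) is unavailable.
Exception (e): the number of selling days per month is 10, under the 13 limit; an ingredient notice is displayed — every condition holds. But applying paragraphs (i)–(n): (i) is triggered — a current General Certificate is held. (j) would limit (i) — the preserves contain meat — but (k) sets (j) aside: (k) is engaged — the baseline figure is 129, under the 132 limit. (l) is triggered (the coverage ratio is 60%, less than the 64% limit), but is displaced by (m): (m) is triggered — the reportable unit count is 19, less than the 20 limit. (n), which would lift (m), is not engaged — aggregate throughput is 490 units, not under 400 units. (e) is therefore removed.
None of the exceptions is available; § 15 applies in full.

Yes — Hugo must hold a food-handler permit.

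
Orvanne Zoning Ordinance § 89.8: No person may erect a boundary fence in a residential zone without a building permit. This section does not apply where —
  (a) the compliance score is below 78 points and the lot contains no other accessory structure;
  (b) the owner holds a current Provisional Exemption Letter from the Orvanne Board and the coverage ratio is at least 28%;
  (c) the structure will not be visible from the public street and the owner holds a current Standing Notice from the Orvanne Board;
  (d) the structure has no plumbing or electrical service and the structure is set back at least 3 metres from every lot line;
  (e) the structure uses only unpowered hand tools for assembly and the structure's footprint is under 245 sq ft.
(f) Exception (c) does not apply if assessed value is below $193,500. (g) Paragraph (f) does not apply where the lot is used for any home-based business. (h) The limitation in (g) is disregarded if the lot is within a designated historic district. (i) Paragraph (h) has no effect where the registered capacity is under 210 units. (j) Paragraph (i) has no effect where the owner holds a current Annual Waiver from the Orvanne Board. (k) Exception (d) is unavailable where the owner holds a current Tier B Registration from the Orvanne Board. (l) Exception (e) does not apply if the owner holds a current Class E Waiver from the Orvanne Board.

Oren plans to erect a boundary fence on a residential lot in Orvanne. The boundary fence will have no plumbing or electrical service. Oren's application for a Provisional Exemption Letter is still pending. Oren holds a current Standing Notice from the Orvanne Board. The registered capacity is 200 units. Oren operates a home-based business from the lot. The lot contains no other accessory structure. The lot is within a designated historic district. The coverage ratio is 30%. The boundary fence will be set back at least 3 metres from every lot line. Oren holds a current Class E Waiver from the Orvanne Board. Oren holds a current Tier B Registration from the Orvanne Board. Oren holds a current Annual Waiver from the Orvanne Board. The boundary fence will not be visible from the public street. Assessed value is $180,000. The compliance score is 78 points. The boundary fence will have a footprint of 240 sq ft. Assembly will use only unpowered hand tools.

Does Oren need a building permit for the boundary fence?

Yes — Oren must obtain a building permit.

Exception (a) does not apply: the compliance score is 78 points, not below 78 points.
Exception (b) does not apply: no current Provisional Exemption Letter is held.
Exception (c) is satisfied on its face — the structure will not be visible from the street; a current Standing Notice is held. But applying paragraphs (f)–(j): (f) operates against (c): assessed value is $180,000, below the $193,500 limit. (g) applies (a home-based business operates on the lot), but is set aside by (h): (h) operates against (g): the lot is in a historic district. (i) would limit (h) — the registered capacity is 200 units, under the 210 units limit — but (j) sets (i) aside: (j) operates against (i): a current Annual Waiver is held. (c) is therefore removed.
Exception (d)'s conditions are all satisfied: there is no plumbing or electrical service; the setback is at least 3 m on every side. But applying paragraph (k): (k) is triggered — a current Tier B Registration is held. (d) is therefore removed.
Exception (e) is satisfied on its face — assembly uses only hand tools; the structure's footprint is 240 sq ft, under the 245 sq ft limit. However, paragraph (l) must be considered: (l) operates against (e): a current Class E Waiver is held. (e) is therefore removed.
No exception is made out. Oren falls within the general rule.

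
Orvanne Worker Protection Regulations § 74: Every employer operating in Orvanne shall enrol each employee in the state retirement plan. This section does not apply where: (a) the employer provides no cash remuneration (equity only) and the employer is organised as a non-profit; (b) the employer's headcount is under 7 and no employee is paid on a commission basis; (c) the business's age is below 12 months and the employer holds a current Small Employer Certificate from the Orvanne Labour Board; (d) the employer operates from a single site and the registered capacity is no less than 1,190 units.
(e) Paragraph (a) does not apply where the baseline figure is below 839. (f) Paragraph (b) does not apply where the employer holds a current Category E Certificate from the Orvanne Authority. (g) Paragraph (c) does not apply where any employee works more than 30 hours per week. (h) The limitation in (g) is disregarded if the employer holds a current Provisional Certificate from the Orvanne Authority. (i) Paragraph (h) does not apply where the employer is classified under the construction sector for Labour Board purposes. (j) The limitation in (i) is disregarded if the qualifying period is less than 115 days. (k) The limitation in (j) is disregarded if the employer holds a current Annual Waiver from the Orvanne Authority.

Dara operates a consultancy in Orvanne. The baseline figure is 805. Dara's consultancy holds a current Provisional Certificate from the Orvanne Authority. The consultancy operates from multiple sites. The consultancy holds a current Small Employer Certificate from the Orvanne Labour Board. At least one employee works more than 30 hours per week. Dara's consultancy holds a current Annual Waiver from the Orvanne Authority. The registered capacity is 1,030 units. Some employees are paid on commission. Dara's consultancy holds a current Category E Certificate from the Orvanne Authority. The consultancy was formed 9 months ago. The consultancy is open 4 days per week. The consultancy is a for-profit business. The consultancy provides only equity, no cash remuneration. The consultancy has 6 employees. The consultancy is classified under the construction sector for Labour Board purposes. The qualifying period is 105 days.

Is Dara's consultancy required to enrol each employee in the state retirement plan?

Yes — Dara's consultancy must enrol each employee in the state retirement plan.

Exception (a) fails — the employer is for-profit.
Exception (b) does not apply: some employees are paid on commission.
Exception (c) is satisfied on its face — the business's age is 9 months, below the 12 months limit; a current Small Employer Certificate is held. However, paragraphs (g)–(k) must be considered: (g) operates — at least one employee exceeds 30 hours/week. (h) is triggered (a current Provisional Certificate is held), but is overridden by (i): (i) operates — the consultancy is classified under the construction sector. (j) is engaged (the qualifying period is 105 days, less than the 115 days limit), but is overridden by (k): (k) operates against (j): a current Annual Waiver is held. (c) is therefore removed.
Exception (d) requires that the employer operates from a single site; but the employer operates from multiple sites, so (d) is unavailable.
Every exception is unavailable, so the rule governs.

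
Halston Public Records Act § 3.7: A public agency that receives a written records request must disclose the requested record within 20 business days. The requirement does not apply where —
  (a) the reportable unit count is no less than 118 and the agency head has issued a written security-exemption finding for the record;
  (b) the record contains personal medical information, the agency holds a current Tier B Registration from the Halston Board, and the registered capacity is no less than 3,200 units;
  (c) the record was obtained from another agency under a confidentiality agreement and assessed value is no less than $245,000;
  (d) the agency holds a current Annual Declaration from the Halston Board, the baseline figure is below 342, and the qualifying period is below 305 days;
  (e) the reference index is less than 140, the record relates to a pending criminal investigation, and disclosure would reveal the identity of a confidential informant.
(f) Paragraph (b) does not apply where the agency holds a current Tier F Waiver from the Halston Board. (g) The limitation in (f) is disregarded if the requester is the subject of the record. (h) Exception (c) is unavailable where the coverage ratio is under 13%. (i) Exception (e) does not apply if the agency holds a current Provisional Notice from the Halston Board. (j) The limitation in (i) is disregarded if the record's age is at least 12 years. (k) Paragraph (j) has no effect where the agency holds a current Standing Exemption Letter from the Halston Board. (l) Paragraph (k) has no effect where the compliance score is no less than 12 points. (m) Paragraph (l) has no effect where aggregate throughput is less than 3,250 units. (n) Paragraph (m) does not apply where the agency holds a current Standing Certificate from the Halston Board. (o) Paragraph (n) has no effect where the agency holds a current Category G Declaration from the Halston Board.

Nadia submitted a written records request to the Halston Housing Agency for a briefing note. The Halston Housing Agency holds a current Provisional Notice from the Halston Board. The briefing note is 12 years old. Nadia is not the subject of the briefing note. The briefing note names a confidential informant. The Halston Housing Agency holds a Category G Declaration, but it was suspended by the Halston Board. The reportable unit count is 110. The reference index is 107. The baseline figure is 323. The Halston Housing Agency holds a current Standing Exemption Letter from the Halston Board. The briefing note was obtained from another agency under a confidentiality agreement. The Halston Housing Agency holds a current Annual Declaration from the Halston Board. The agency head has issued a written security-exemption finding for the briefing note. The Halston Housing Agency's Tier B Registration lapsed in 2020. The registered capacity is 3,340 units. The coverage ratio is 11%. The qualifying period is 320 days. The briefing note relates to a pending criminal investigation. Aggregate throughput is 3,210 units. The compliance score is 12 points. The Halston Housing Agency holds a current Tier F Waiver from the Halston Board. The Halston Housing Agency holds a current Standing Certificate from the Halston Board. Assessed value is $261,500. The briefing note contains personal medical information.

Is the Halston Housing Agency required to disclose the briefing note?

No — exception (e) applies; the Halston Housing Agency is not required to disclose the briefing note.

Exception (a) does not apply: the reportable unit count is 110, short of 118.
Exception (b) requires that the agency holds a current Tier B Registration from the Halston Board; but no current Tier B Registration is held, so (b) is unavailable.
Exception (c): the briefing note was obtained under a confidentiality agreement; assessed value is $261,500, meeting the $245,000 threshold — every condition holds. However, paragraph (h) must be considered: (h) is engaged — the coverage ratio is 11%, under the 13% limit. Exception (c) does not apply.
Exception (d) does not apply: the qualifying period is 320 days, not below 305 days.
Exception (e): the reference index is 107, less than the 140 limit; the briefing note relates to a pending investigation; the briefing note names a confidential informant — every condition holds. Applying paragraphs (i)–(o): (i) is triggered (a current Provisional Notice is held), but is overridden by (j): (j) is triggered — the record's age is 12 years, meeting the 12 years threshold. (k) operates (a current Standing Exemption Letter is held), but is overridden by (l): (l) applies — the compliance score is 12 points, meeting the 12 points threshold. (m) is triggered (aggregate throughput is 3,210 units, less than the 3,250 units limit), but is itself disapplied by (n): (n) operates against (m): a current Standing Certificate is held. (o) is not triggered (there is no Category G Declaration in force), so (n) stands. (e) remains available.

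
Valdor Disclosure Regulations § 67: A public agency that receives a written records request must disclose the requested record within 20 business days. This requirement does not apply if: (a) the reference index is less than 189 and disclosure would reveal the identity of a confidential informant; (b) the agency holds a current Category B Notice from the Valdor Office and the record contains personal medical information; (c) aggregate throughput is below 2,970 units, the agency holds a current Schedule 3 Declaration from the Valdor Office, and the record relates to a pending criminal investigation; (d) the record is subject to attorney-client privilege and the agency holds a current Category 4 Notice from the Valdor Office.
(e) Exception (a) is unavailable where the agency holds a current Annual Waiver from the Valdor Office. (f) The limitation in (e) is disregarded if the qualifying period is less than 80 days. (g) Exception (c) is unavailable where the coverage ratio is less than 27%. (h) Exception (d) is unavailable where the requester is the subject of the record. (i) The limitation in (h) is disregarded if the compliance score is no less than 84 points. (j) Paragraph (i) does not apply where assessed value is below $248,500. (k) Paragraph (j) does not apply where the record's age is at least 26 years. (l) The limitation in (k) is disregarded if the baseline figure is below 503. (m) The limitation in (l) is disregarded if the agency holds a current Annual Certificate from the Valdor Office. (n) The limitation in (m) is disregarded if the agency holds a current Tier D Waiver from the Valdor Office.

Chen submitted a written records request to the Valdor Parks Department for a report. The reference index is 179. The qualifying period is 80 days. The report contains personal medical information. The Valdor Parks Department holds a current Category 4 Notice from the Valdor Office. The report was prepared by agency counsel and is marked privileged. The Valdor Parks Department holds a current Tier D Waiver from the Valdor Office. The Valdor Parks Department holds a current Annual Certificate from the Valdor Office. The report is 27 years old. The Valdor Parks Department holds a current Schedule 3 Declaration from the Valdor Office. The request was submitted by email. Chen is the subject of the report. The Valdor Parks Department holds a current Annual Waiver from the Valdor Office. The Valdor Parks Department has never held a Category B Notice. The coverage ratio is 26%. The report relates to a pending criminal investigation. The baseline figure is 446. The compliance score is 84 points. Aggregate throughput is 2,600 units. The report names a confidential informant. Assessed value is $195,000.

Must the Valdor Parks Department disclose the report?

Yes — the Valdor Parks Department must disclose the report.

Exception (a)'s conditions are all satisfied: the reference index is 179, less than the 189 limit; the report names a confidential informant. Turning to paragraphs (e)–(f): (e) operates — a current Annual Waiver is held. (f) does not operate here (the qualifying period is 80 days, not less than 80 days), so (e) stands. (a) is therefore removed.
Exception (b) fails — there is no Category B Notice in force.
Exception (c): aggregate throughput is 2,600 units, below the 2,970 units limit; a current Schedule 3 Declaration is held; the report relates to a pending investigation — every condition holds. But applying paragraph (g): (g) operates against (c): the coverage ratio is 26%, less than the 27% limit. So (c) is unavailable.
All of (d)'s requirements are met (the report is privileged; a current Category 4 Notice is held). However, paragraphs (h)–(n) must be considered: (h) is engaged — Chen is the subject of the report. (i) would limit (h) — the compliance score is 84 points, meeting the 84 points threshold — but (j) sets (i) aside: (j) operates against (i): assessed value is $195,000, below the $248,500 limit. (k) is engaged (the record's age is 27 years, meeting the 26 years threshold), but is overridden by (l): (l) operates against (k): the baseline figure is 446, below the 503 limit. (m) would limit (l) — a current Annual Certificate is held — but (n) sets (m) aside: (n) operates against (m): a current Tier D Waiver is held. So (d) is unavailable.
No exception applies. The general rule governs.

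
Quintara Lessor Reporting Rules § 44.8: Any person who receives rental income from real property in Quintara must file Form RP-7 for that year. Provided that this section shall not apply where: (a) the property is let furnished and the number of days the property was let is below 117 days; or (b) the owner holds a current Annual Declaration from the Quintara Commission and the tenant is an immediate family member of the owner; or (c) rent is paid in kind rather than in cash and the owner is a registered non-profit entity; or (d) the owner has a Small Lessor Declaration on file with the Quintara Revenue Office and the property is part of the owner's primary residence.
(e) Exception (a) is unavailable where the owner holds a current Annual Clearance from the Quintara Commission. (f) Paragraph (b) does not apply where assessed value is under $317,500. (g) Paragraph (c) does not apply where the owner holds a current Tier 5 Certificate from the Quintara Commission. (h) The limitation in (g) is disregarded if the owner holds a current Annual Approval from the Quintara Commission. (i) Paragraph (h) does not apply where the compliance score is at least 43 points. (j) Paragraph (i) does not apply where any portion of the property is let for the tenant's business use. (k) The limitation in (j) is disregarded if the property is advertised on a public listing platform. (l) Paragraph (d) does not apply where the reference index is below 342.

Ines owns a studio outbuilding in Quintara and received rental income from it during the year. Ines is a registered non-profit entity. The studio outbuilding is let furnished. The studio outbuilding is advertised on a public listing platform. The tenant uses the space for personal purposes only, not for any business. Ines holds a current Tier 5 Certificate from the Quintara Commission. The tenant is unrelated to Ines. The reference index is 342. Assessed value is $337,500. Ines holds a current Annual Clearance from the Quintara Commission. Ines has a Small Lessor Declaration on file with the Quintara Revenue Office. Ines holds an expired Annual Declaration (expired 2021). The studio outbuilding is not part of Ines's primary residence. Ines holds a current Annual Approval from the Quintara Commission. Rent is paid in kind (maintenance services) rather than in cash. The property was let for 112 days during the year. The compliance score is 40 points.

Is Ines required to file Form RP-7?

No — exception (c) applies; Ines is not required to file Form RP-7.

Exception (a) is satisfied on its face — the property is let furnished; the number of days the property was let is 112 days, below the 117 days limit. But applying paragraph (e): (e) operates against (a): a current Annual Clearance is held. Exception (a) does not apply.
Exception (b) does not apply: no current Annual Declaration is held.
Exception (c): rent is paid in kind; Ines is a registered non-profit — every condition holds. Considering the limiting provisions: (g) is engaged (a current Tier 5 Certificate is held), but yields to (h): (h) operates — a current Annual Approval is held. (i), which would lift (h), is not engaged — the compliance score is 40 points, short of 43 points. Exception (c) stands.
Exception (d) does not apply: the studio outbuilding is not part of the primary residence.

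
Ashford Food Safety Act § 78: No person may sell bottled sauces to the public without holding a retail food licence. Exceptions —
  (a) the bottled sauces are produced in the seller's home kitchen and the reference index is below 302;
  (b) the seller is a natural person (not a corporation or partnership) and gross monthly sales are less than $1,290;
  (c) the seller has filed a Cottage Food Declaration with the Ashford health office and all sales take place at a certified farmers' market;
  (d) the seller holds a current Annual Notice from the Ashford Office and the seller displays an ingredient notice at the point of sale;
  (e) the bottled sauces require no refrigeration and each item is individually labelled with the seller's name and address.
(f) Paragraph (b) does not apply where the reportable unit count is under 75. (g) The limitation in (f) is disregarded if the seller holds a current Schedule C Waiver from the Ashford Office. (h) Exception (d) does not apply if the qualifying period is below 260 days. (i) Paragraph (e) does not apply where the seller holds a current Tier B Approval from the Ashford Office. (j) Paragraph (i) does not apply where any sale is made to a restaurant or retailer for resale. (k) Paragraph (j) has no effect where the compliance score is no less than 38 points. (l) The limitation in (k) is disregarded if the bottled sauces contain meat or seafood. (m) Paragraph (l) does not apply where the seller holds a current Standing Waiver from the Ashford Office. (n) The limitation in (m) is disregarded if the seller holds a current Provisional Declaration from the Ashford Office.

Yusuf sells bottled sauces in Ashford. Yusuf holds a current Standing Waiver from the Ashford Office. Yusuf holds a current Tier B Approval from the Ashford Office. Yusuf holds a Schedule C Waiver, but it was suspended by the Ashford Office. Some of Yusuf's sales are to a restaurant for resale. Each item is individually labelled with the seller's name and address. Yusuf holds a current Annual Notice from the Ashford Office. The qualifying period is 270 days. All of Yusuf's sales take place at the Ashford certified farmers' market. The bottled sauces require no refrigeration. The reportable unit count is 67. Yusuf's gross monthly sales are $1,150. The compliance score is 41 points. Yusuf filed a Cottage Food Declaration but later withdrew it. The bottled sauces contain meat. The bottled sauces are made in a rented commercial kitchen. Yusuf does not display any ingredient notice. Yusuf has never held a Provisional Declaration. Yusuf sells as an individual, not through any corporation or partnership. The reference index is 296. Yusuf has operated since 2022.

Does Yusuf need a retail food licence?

Exception (a) fails — the bottled sauces are made in a commercial kitchen, not a home kitchen.
Exception (b)'s conditions are all satisfied: the seller is a natural person; gross monthly sales are $1,150, less than the $1,290 limit. However, paragraphs (f)–(g) must be considered: (f) operates against (b): the reportable unit count is 67, under the 75 limit. (g) is not engaged (there is no Schedule C Waiver in force), so (f) stands. (b) is therefore removed.
Exception (c) fails — the Cottage Food Declaration was withdrawn.
Exception (d) requires that the seller displays an ingredient notice at the point of sale; but no ingredient notice is displayed, so (d) is unavailable.
Exception (e)'s conditions are all satisfied: the bottled sauces are shelf-stable; items are individually labelled. But: (i) is engaged — a current Tier B Approval is held. (j) is engaged (some sales are to a restaurant for resale), but is itself disapplied by (k): (k) operates — the compliance score is 41 points, meeting the 38 points threshold. (l) is engaged (the bottled sauces contain meat), but yields to (m): (m) is engaged — a current Standing Waiver is held. (n) does not operate here (the Provisional Declaration is not current), so (m) stands. So (e) is unavailable.
No exception applies. The general rule governs.

Yes — Yusuf must hold a retail food licence.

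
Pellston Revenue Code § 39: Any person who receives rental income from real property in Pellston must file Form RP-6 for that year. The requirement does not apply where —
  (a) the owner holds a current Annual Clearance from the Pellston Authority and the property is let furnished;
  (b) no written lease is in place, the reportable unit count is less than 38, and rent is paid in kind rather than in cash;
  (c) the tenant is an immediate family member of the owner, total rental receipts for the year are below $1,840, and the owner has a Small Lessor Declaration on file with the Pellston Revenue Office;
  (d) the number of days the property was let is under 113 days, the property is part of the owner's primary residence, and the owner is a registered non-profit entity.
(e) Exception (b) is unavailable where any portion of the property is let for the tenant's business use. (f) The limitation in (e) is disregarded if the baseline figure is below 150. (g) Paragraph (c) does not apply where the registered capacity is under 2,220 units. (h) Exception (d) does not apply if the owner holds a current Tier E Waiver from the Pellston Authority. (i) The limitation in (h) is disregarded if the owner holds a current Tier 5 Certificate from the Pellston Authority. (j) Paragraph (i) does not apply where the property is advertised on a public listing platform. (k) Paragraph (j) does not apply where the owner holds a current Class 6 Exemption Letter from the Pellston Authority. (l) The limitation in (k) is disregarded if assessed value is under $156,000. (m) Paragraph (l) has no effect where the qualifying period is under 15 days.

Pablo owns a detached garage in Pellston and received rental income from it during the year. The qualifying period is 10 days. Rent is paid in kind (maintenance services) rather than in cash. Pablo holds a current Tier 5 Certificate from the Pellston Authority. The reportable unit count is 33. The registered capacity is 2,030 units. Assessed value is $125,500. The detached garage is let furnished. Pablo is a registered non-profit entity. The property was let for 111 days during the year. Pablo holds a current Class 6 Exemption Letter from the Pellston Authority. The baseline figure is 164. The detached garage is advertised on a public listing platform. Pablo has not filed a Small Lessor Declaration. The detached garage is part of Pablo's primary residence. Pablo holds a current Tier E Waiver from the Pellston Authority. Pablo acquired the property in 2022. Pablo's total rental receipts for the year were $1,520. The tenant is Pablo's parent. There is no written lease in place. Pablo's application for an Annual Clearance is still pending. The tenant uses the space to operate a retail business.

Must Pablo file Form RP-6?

Exception (a) does not apply: there is no Annual Clearance in force.
All of (b)'s requirements are met (there is no written lease; the reportable unit count is 33, less than the 38 limit; rent is paid in kind). But: (e) applies — the space is let for business use. (f), which would lift (e), is inapplicable — the baseline figure is 164, not below 150. (b) is therefore removed.
Exception (c) fails — no Small Lessor Declaration is on file.
Exception (d) is satisfied on its face — the number of days the property was let is 111 days, under the 113 days limit; the detached garage is part of the primary residence; Pablo is a registered non-profit. Applying paragraphs (h)–(m): (h) is engaged (a current Tier E Waiver is held), but is overridden by (i): (i) operates against (h): a current Tier 5 Certificate is held. (j) would limit (i) — the property is publicly advertised — but (k) sets (j) aside: (k) operates against (j): a current Class 6 Exemption Letter is held. (l) would limit (k) — assessed value is $125,500, under the $156,000 limit — but (m) sets (l) aside: (m) operates — the qualifying period is 10 days, under the 15 days limit. Exception (d) stands.

No — exception (d) applies; Pablo is not required to file Form RP-6.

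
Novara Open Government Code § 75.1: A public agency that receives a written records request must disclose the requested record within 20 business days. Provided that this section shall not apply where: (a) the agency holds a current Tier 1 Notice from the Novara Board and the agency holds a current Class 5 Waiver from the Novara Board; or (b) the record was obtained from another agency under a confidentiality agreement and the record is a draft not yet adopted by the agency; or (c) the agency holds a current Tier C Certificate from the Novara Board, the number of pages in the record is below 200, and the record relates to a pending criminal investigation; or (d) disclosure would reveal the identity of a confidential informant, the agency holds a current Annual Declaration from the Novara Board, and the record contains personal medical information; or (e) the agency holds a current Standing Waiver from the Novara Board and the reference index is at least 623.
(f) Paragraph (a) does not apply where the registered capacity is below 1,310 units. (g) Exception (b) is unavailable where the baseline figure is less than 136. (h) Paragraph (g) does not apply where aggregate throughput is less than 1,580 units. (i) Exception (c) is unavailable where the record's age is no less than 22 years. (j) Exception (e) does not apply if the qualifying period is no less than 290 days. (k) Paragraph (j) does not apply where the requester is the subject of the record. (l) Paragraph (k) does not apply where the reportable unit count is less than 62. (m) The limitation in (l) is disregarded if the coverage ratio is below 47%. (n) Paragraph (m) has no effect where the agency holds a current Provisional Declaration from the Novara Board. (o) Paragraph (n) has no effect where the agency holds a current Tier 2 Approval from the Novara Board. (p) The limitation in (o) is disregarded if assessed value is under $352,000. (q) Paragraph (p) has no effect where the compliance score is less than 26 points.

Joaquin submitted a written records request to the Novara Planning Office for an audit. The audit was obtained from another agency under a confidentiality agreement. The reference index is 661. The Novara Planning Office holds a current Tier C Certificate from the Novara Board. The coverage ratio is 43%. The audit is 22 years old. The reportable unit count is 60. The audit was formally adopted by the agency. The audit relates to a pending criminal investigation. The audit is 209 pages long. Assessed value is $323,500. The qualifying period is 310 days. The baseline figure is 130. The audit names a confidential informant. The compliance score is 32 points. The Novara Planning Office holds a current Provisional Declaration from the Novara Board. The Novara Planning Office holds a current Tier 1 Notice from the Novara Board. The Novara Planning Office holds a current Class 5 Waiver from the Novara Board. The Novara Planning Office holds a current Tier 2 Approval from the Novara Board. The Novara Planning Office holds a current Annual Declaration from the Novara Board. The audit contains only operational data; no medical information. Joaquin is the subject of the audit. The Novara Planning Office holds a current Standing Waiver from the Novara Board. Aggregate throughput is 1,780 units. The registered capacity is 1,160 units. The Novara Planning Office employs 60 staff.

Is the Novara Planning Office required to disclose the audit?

All of (a)'s requirements are met (a current Tier 1 Notice is held; a current Class 5 Waiver is held). But applying paragraph (f): (f) operates against (a): the registered capacity is 1,160 units, below the 1,310 units limit. (a) is therefore removed.
Exception (b) requires that the record is a draft not yet adopted by the agency; but the audit has been formally adopted, so (b) is unavailable.
Exception (c) requires that the number of pages in the record is below 200; but the number of pages in the record is 209, not below 200, so (c) is unavailable.
Exception (d) does not apply: the audit contains only operational data.
Exception (e)'s conditions are all satisfied: a current Standing Waiver is held; the reference index is 661, meeting the 623 threshold. But applying paragraphs (j)–(q): (j) is engaged — the qualifying period is 310 days, meeting the 290 days threshold. (k) would limit (j) — Joaquin is the subject of the audit — but (l) sets (k) aside: (l) operates — the reportable unit count is 60, less than the 62 limit. (m) would limit (l) — the coverage ratio is 43%, below the 47% limit — but (n) sets (m) aside: (n) is triggered — a current Provisional Declaration is held. (o) would limit (n) — a current Tier 2 Approval is held — but (p) sets (o) aside: (p) operates against (o): assessed value is $323,500, under the $352,000 limit. (q), which would lift (p), does not operate here — the compliance score is 32 points, not less than 26 points. So (e) is unavailable.
Every exception is unavailable, so the rule governs.

Yes — the Novara Planning Office must disclose the audit.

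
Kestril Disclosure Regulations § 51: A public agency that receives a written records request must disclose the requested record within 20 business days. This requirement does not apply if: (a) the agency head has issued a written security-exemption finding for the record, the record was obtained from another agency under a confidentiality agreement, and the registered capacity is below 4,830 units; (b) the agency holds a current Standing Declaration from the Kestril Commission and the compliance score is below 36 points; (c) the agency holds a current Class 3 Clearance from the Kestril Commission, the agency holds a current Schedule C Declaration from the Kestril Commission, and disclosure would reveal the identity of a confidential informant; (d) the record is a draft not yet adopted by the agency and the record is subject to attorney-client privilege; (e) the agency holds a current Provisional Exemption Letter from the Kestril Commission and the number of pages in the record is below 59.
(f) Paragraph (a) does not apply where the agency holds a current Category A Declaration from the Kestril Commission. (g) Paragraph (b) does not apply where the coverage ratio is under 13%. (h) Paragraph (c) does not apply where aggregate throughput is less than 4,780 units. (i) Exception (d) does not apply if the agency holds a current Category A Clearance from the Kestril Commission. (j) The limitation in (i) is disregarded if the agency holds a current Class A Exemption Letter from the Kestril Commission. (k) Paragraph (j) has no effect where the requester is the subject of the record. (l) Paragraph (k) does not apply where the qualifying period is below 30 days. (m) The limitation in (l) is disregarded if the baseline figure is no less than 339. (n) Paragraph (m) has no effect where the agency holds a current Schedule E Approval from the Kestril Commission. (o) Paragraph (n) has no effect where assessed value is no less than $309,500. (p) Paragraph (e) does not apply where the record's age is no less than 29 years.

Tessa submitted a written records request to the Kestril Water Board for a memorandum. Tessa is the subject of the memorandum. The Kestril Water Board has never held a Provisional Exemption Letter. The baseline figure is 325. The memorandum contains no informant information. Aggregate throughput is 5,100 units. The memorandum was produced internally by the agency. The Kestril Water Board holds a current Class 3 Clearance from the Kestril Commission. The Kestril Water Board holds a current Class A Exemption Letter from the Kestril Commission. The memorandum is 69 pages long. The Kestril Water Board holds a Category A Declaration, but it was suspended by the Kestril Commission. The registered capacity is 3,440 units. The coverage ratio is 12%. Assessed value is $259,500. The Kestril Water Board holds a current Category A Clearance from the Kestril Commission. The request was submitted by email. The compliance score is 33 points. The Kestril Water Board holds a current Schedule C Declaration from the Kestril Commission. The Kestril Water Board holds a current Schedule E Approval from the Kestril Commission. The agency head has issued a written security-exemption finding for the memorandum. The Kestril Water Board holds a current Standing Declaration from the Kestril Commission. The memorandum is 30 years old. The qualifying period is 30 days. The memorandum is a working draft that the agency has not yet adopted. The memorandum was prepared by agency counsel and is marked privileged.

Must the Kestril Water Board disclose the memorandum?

Yes — the Kestril Water Board must disclose the memorandum.

Exception (a) does not apply: the memorandum was produced internally.
Exception (b): a current Standing Declaration is held; the compliance score is 33 points, below the 36 points limit — every condition holds. But: (g) operates against (b): the coverage ratio is 12%, under the 13% limit. So (b) is unavailable.
Exception (c) fails — the memorandum contains no informant information.
Exception (d): the memorandum is an unadopted draft; the memorandum is privileged — every condition holds. But applying paragraphs (i)–(o): (i) applies — a current Category A Clearance is held. (j) would limit (i) — a current Class A Exemption Letter is held — but (k) sets (j) aside: (k) operates against (j): Tessa is the subject of the memorandum. (l), which would lift (k), does not operate here — the qualifying period is 30 days, not below 30 days. Exception (d) does not apply.
Exception (e) requires that the agency holds a current Provisional Exemption Letter from the Kestril Commission; but the Provisional Exemption Letter is not current, so (e) is unavailable.
No exception applies. The general rule governs.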